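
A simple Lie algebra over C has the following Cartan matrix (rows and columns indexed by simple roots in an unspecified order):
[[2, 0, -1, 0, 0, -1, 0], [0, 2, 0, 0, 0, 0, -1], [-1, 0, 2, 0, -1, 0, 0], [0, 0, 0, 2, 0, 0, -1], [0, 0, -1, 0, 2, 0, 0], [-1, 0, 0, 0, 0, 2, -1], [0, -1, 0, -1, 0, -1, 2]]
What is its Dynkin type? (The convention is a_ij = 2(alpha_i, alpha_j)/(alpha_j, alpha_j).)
The matrix has rank 7 with 2's on the diagonal. Reading the off-diagonal entries as Dynkin edges (a single edge where a_ij = a_ji = -1; a double or triple edge where a_ij * a_ji = 2 or 3), the diagram is a chain of 5 nodes with a fork of two nodes at one end (D_7). One simple-root ordering that puts it in standard form is (alpha_5, alpha_3, alpha_1, alpha_6, alpha_7, alpha_2, alpha_4). So the algebra is type D_7, i.e. so(14).

D_7 (so(14))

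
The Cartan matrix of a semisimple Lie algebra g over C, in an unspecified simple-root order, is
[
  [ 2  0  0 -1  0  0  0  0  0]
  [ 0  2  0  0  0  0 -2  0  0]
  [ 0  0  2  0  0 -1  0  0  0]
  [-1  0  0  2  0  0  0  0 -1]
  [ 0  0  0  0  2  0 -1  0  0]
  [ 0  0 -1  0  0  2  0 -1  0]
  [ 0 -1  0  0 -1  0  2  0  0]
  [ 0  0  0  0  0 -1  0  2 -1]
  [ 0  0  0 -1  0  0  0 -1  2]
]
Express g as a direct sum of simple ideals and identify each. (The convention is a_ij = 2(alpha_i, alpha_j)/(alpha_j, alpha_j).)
type A_6 + type C_3

The diagram associated to this matrix has two connected components: the simple roots {alpha_1, alpha_3, alpha_4, alpha_6, alpha_8, alpha_9} form a chain of 6 nodes with single edges (A_6), and {alpha_2, alpha_5, alpha_7} form a chain of 3 nodes with a double edge at one end; the terminal node there is the unique long simple root (C_3). A semisimple Lie algebra decomposes uniquely as the direct sum of simple ideals, one per connected component of its Dynkin diagram, so g ≅ A_6 ⊕ C_3 (dimension 48 + 21 = 69).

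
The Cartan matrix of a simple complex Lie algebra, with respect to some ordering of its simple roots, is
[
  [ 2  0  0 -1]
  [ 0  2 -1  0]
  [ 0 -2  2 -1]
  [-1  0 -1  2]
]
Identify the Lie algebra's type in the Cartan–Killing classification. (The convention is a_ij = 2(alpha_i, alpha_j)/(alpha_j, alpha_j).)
The matrix has rank 4 with 2's on the diagonal. Reading the off-diagonal entries as Dynkin edges (a single edge where a_ij = a_ji = -1; a double or triple edge where a_ij * a_ji = 2 or 3), the diagram is a chain of 4 nodes with a double edge at one end; the terminal node there is the unique short simple root (B_4). One simple-root ordering that puts it in standard form is (alpha_1, alpha_4, alpha_3, alpha_2). So the algebra is type B_4, i.e. so(9).

B_4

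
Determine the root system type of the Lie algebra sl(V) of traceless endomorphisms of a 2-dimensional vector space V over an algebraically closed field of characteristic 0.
This is sl(2), which has dimension 2^2 - 1 = 3 and rank 2 - 1 = 1 (a Cartan subalgebra is the diagonal traceless matrices). In the classification of classical Lie algebras, the special linear algebra sl(n+1) has type A_n; here n = 1, so the Dynkin diagram is a chain of 1 nodes with single edges (A_1). Hence the type is A_1.

A_1 (sl(2))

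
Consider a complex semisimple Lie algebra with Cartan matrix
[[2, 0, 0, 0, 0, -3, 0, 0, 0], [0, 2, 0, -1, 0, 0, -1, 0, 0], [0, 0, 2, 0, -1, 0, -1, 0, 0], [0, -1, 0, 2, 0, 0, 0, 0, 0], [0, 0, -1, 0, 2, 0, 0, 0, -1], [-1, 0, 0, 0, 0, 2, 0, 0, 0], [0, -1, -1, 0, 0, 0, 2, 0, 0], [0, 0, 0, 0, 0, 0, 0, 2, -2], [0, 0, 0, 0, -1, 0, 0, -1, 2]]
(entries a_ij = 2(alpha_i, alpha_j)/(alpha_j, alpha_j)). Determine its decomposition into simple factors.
C_7 + G_2

The diagram associated to this matrix has two connected components: the simple roots {alpha_2, alpha_3, alpha_4, alpha_5, alpha_7, alpha_8, alpha_9} form a chain of 7 nodes with a double edge at one end; the terminal node there is the unique long simple root (C_7), and {alpha_1, alpha_6} form two nodes joined by a triple edge (G_2). A semisimple Lie algebra decomposes uniquely as the direct sum of simple ideals, one per connected component of its Dynkin diagram, so g ≅ C_7 ⊕ G_2 (dimension 105 + 14 = 119).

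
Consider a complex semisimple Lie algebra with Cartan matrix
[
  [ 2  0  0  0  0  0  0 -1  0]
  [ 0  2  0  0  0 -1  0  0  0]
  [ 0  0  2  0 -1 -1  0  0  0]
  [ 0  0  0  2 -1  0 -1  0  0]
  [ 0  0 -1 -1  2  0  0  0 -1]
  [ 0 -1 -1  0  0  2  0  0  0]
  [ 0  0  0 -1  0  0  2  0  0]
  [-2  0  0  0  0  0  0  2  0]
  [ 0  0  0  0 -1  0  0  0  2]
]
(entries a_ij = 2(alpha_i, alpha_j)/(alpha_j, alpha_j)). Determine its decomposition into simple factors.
B_2 (so(5)) ⊕ E_7

The diagram associated to this matrix has two connected components: the simple roots {alpha_1, alpha_8} form a chain of 2 nodes with a double edge at one end; the terminal node there is the unique short simple root (B_2), and {alpha_2, alpha_3, alpha_4, alpha_5, alpha_6, alpha_7, alpha_9} form a chain of 6 nodes with one extra node attached to the third node from one end (E_7). A semisimple Lie algebra decomposes uniquely as the direct sum of simple ideals, one per connected component of its Dynkin diagram, so g ≅ B_2 ⊕ E_7 (dimension 10 + 133 = 143).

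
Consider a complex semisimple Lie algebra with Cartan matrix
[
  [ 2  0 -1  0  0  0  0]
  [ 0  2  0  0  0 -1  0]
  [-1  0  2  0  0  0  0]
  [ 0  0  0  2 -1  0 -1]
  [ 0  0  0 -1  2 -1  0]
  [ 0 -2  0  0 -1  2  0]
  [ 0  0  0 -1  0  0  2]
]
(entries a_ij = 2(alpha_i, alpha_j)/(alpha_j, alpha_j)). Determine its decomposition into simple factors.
A_2 ⊕ B_5

The diagram associated to this matrix has two connected components: the simple roots {alpha_1, alpha_3} form a chain of 2 nodes with single edges (A_2), and {alpha_2, alpha_4, alpha_5, alpha_6, alpha_7} form a chain of 5 nodes with a double edge at one end; the terminal node there is the unique short simple root (B_5). A semisimple Lie algebra decomposes uniquely as the direct sum of simple ideals, one per connected component of its Dynkin diagram, so g ≅ A_2 ⊕ B_5 (dimension 8 + 55 = 63).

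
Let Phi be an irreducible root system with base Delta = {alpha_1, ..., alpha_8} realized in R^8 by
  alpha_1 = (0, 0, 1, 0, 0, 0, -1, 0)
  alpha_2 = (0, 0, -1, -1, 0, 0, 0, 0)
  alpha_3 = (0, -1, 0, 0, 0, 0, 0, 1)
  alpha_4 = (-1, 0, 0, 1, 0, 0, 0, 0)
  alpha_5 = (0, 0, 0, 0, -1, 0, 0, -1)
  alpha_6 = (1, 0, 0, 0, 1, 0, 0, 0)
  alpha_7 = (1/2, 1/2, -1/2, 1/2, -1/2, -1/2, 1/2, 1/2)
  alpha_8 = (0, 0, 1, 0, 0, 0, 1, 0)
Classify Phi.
Compute the Cartan integers a_ij = 2(alpha_i, alpha_j)/(alpha_j, alpha_j); the resulting 8x8 Cartan matrix is
[[2, -1, 0, 0, 0, 0, -1, 0], [-1, 2, 0, -1, 0, 0, 0, -1], [0, 0, 2, 0, -1, 0, 0, 0], [0, -1, 0, 2, 0, -1, 0, 0], [0, 0, -1, 0, 2, -1, 0, 0], [0, 0, 0, -1, -1, 2, 0, 0], [-1, 0, 0, 0, 0, 0, 2, 0], [0, -1, 0, 0, 0, 0, 0, 2]].
All simple roots have the same length, so the diagram is simply laced. The associated Dynkin diagram is a chain of 7 nodes with one extra node attached to the third node from one end (E_8), so the type is E_8.

E_8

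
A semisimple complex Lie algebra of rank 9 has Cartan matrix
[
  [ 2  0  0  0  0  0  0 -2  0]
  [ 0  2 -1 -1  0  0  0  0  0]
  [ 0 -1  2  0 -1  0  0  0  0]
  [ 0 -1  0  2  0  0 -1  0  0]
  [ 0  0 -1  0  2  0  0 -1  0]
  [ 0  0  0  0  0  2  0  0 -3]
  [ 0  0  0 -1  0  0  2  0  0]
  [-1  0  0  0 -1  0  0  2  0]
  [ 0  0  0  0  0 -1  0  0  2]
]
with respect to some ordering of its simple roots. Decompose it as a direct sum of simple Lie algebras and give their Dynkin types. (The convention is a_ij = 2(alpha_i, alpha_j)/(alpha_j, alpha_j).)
C_7 + G_2

The diagram associated to this matrix has two connected components: the simple roots {alpha_1, alpha_2, alpha_3, alpha_4, alpha_5, alpha_7, alpha_8} form a chain of 7 nodes with a double edge at one end; the terminal node there is the unique long simple root (C_7), and {alpha_6, alpha_9} form two nodes joined by a triple edge (G_2). A semisimple Lie algebra decomposes uniquely as the direct sum of simple ideals, one per connected component of its Dynkin diagram, so g ≅ C_7 ⊕ G_2 (dimension 105 + 14 = 119).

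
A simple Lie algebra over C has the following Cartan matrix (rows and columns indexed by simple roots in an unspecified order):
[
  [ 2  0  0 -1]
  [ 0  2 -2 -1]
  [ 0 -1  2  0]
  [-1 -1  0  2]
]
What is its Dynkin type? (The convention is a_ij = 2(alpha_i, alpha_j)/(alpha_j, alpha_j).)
B_4 (so(9))

The matrix has rank 4 with 2's on the diagonal. Reading the off-diagonal entries as Dynkin edges (a single edge where a_ij = a_ji = -1; a double or triple edge where a_ij * a_ji = 2 or 3), the diagram is a chain of 4 nodes with a double edge at one end; the terminal node there is the unique short simple root (B_4). One simple-root ordering that puts it in standard form is (alpha_1, alpha_4, alpha_2, alpha_3). So the algebra is type B_4, i.e. so(9).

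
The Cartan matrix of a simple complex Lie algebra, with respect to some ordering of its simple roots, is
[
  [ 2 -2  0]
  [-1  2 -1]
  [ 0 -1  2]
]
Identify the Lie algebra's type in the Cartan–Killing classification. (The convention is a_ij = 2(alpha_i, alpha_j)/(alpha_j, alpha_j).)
C3

The matrix has rank 3 with 2's on the diagonal. Reading the off-diagonal entries as Dynkin edges (a single edge where a_ij = a_ji = -1; a double or triple edge where a_ij * a_ji = 2 or 3), the diagram is a chain of 3 nodes with a double edge at one end; the terminal node there is the unique long simple root (C_3). One simple-root ordering that puts it in standard form is (alpha_3, alpha_2, alpha_1). So the algebra is type C_3, i.e. sp(6).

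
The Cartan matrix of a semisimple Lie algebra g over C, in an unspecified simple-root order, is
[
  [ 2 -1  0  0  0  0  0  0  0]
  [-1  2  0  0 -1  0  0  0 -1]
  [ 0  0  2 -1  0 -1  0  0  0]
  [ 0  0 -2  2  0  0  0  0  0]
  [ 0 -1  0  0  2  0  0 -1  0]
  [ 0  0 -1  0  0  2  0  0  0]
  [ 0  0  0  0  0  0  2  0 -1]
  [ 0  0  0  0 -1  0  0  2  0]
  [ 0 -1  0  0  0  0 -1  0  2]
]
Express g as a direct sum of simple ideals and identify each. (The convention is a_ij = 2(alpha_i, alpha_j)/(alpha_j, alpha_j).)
The diagram associated to this matrix has two connected components: the simple roots {alpha_3, alpha_4, alpha_6} form a chain of 3 nodes with a double edge at one end; the terminal node there is the unique long simple root (C_3), and {alpha_1, alpha_2, alpha_5, alpha_7, alpha_8, alpha_9} form a chain of 5 nodes with one extra node attached to the third node from one end (E_6). A semisimple Lie algebra decomposes uniquely as the direct sum of simple ideals, one per connected component of its Dynkin diagram, so g ≅ C_3 ⊕ E_6 (dimension 21 + 78 = 99).

C3 + E6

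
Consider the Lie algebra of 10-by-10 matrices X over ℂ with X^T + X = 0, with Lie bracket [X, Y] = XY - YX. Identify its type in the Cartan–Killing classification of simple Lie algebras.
D_5

This is so(10) with 10 even, which has dimension 10(10-1)/2 = 45 and rank 10/2 = 5. In the classification of classical Lie algebras, the orthogonal algebra so(2n) in an even number of variables has type D_n; here n = 5, so the Dynkin diagram is a chain of 3 nodes with a fork of two nodes at one end (D_5). Hence the type is D_5.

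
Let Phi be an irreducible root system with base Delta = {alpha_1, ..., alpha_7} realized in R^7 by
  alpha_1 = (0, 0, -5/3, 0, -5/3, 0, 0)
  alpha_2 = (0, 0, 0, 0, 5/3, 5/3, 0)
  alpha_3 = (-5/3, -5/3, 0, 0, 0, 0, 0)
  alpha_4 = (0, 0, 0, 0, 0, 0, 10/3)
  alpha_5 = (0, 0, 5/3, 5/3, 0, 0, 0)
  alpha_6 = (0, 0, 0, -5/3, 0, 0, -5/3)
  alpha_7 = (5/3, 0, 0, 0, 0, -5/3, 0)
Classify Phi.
C_7

Compute the Cartan integers a_ij = 2(alpha_i, alpha_j)/(alpha_j, alpha_j); the resulting 7x7 Cartan matrix is
[[2, -1, 0, 0, -1, 0, 0], [-1, 2, 0, 0, 0, 0, -1], [0, 0, 2, 0, 0, 0, -1], [0, 0, 0, 2, 0, -2, 0], [-1, 0, 0, 0, 2, -1, 0], [0, 0, 0, -1, -1, 2, 0], [0, -1, -1, 0, 0, 0, 2]].
The roots have two lengths (squared-length ratio 2:1); the short ones are alpha_{1,2,3,5,6,7}. The associated Dynkin diagram is a chain of 7 nodes with a double edge at one end; the terminal node there is the unique long simple root (C_7), so the type is C_7 (the algebra sp(14)).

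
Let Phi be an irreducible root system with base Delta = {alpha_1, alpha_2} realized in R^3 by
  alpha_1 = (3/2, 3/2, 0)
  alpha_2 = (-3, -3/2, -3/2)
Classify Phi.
Compute the Cartan integers a_ij = 2(alpha_i, alpha_j)/(alpha_j, alpha_j); the resulting 2x2 Cartan matrix is
[[2, -1], [-3, 2]].
The roots have two lengths (squared-length ratio 3:1); the short ones are alpha_{1}. The associated Dynkin diagram is two nodes joined by a triple edge (G_2), so the type is G_2.

G2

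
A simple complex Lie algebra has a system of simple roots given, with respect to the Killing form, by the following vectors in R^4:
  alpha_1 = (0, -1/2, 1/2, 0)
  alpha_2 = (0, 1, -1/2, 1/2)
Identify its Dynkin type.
G_2

Compute the Cartan integers a_ij = 2(alpha_i, alpha_j)/(alpha_j, alpha_j); the resulting 2x2 Cartan matrix is
[[2, -1], [-3, 2]].
The roots have two lengths (squared-length ratio 3:1); the short ones are alpha_{1}. The associated Dynkin diagram is two nodes joined by a triple edge (G_2), so the type is G_2.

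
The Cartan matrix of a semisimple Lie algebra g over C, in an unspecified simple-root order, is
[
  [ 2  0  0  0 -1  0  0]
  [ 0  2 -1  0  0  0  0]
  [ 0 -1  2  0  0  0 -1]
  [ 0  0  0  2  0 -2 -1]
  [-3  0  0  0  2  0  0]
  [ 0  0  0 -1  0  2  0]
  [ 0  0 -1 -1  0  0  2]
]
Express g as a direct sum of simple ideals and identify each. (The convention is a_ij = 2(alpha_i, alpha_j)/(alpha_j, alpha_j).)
type B_5 ⊕ type G_2

The diagram associated to this matrix has two connected components: the simple roots {alpha_2, alpha_3, alpha_4, alpha_6, alpha_7} form a chain of 5 nodes with a double edge at one end; the terminal node there is the unique short simple root (B_5), and {alpha_1, alpha_5} form two nodes joined by a triple edge (G_2). A semisimple Lie algebra decomposes uniquely as the direct sum of simple ideals, one per connected component of its Dynkin diagram, so g ≅ B_5 ⊕ G_2 (dimension 55 + 14 = 69).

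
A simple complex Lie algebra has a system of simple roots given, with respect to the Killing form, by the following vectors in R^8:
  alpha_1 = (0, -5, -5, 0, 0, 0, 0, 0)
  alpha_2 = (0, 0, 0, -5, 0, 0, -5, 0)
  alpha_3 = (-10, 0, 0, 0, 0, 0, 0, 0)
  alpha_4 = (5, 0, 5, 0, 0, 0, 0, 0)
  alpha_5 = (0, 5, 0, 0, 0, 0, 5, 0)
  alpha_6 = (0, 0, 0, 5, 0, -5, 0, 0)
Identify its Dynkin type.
type C_6

Compute the Cartan integers a_ij = 2(alpha_i, alpha_j)/(alpha_j, alpha_j); the resulting 6x6 Cartan matrix is
[[2, 0, 0, -1, -1, 0], [0, 2, 0, 0, -1, -1], [0, 0, 2, -2, 0, 0], [-1, 0, -1, 2, 0, 0], [-1, -1, 0, 0, 2, 0], [0, -1, 0, 0, 0, 2]].
The roots have two lengths (squared-length ratio 2:1); the short ones are alpha_{1,2,4,5,6}. The associated Dynkin diagram is a chain of 6 nodes with a double edge at one end; the terminal node there is the unique long simple root (C_6), so the type is C_6 (the algebra sp(12)).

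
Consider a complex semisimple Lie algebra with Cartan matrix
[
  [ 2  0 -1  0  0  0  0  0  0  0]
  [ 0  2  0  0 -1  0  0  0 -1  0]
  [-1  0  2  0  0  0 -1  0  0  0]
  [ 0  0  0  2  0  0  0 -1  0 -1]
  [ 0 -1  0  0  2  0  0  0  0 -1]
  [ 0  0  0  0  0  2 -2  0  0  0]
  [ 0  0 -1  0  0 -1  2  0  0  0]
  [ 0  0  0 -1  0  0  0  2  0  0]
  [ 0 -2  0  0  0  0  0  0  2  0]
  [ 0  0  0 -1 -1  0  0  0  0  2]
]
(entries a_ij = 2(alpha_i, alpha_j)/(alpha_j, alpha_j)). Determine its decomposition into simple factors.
C_4 (sp(8)) + C_6 (sp(12))

The diagram associated to this matrix has two connected components: the simple roots {alpha_1, alpha_3, alpha_6, alpha_7} form a chain of 4 nodes with a double edge at one end; the terminal node there is the unique long simple root (C_4), and {alpha_2, alpha_4, alpha_5, alpha_8, alpha_9, alpha_10} form a chain of 6 nodes with a double edge at one end; the terminal node there is the unique long simple root (C_6). A semisimple Lie algebra decomposes uniquely as the direct sum of simple ideals, one per connected component of its Dynkin diagram, so g ≅ C_4 ⊕ C_6 (dimension 36 + 78 = 114).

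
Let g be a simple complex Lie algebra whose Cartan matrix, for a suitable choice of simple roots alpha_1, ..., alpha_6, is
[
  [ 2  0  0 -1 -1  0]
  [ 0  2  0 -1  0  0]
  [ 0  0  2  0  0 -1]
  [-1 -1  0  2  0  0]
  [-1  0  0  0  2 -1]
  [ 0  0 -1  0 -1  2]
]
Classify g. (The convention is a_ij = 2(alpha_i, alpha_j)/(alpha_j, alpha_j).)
The matrix has rank 6 with 2's on the diagonal. Reading the off-diagonal entries as Dynkin edges (a single edge where a_ij = a_ji = -1; a double or triple edge where a_ij * a_ji = 2 or 3), the diagram is a chain of 6 nodes with single edges (A_6). One simple-root ordering that puts it in standard form is (alpha_3, alpha_6, alpha_5, alpha_1, alpha_4, alpha_2). So the algebra is type A_6, i.e. sl(7).

A_6 (sl(7))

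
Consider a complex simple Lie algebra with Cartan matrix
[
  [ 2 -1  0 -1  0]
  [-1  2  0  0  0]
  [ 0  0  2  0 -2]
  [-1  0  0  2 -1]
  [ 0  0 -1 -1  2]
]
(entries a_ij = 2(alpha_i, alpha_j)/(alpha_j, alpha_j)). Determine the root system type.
C_5

The matrix has rank 5 with 2's on the diagonal. Reading the off-diagonal entries as Dynkin edges (a single edge where a_ij = a_ji = -1; a double or triple edge where a_ij * a_ji = 2 or 3), the diagram is a chain of 5 nodes with a double edge at one end; the terminal node there is the unique long simple root (C_5). One simple-root ordering that puts it in standard form is (alpha_2, alpha_1, alpha_4, alpha_5, alpha_3). So the algebra is type C_5, i.e. sp(10).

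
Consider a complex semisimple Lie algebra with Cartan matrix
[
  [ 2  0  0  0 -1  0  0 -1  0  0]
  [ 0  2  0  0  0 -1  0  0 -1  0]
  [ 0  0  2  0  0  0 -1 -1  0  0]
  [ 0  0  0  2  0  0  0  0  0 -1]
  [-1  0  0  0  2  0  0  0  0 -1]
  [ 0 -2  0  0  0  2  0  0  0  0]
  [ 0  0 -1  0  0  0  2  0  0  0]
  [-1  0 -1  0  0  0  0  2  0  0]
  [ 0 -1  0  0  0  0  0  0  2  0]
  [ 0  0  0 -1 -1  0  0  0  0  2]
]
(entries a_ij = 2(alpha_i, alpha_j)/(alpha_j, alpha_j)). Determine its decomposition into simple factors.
A_7 ⊕ C_3

The diagram associated to this matrix has two connected components: the simple roots {alpha_1, alpha_3, alpha_4, alpha_5, alpha_7, alpha_8, alpha_10} form a chain of 7 nodes with single edges (A_7), and {alpha_2, alpha_6, alpha_9} form a chain of 3 nodes with a double edge at one end; the terminal node there is the unique long simple root (C_3). A semisimple Lie algebra decomposes uniquely as the direct sum of simple ideals, one per connected component of its Dynkin diagram, so g ≅ A_7 ⊕ C_3 (dimension 63 + 21 = 84).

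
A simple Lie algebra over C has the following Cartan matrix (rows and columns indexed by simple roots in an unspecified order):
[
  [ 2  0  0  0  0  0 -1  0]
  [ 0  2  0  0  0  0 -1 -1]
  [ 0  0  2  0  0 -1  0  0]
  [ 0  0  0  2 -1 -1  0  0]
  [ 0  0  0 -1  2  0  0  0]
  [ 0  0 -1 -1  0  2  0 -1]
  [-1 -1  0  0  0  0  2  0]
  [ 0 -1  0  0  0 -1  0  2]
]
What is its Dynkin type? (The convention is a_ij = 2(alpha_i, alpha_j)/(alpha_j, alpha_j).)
The matrix has rank 8 with 2's on the diagonal. Reading the off-diagonal entries as Dynkin edges (a single edge where a_ij = a_ji = -1; a double or triple edge where a_ij * a_ji = 2 or 3), the diagram is a chain of 7 nodes with one extra node attached to the third node from one end (E_8). One simple-root ordering that puts it in standard form is (alpha_5, alpha_3, alpha_4, alpha_6, alpha_8, alpha_2, alpha_7, alpha_1). So the algebra is type E_8.

type E_8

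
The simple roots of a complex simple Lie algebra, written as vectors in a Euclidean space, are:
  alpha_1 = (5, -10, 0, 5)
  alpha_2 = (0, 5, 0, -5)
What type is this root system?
G_2

Compute the Cartan integers a_ij = 2(alpha_i, alpha_j)/(alpha_j, alpha_j); the resulting 2x2 Cartan matrix is
[[2, -3], [-1, 2]].
The roots have two lengths (squared-length ratio 3:1); the short ones are alpha_{2}. The associated Dynkin diagram is two nodes joined by a triple edge (G_2), so the type is G_2.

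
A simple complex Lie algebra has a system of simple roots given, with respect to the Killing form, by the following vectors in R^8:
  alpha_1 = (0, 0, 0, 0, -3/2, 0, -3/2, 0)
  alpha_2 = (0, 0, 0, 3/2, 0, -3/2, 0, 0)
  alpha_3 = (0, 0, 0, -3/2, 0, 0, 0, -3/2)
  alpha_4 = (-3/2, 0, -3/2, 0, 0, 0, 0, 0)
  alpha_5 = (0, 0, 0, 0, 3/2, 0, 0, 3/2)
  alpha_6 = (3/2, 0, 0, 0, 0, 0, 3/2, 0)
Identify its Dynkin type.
type A_6

Compute the Cartan integers a_ij = 2(alpha_i, alpha_j)/(alpha_j, alpha_j); the resulting 6x6 Cartan matrix is
[[2, 0, 0, 0, -1, -1], [0, 2, -1, 0, 0, 0], [0, -1, 2, 0, -1, 0], [0, 0, 0, 2, 0, -1], [-1, 0, -1, 0, 2, 0], [-1, 0, 0, -1, 0, 2]].
All simple roots have the same length, so the diagram is simply laced. The associated Dynkin diagram is a chain of 6 nodes with single edges (A_6), so the type is A_6 (the algebra sl(7)).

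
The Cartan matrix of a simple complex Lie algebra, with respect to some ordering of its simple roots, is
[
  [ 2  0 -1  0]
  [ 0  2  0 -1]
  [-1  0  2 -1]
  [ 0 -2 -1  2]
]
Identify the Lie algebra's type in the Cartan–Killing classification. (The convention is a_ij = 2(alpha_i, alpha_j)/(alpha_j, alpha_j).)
B_4

The matrix has rank 4 with 2's on the diagonal. Reading the off-diagonal entries as Dynkin edges (a single edge where a_ij = a_ji = -1; a double or triple edge where a_ij * a_ji = 2 or 3), the diagram is a chain of 4 nodes with a double edge at one end; the terminal node there is the unique short simple root (B_4). One simple-root ordering that puts it in standard form is (alpha_1, alpha_3, alpha_4, alpha_2). So the algebra is type B_4, i.e. so(9).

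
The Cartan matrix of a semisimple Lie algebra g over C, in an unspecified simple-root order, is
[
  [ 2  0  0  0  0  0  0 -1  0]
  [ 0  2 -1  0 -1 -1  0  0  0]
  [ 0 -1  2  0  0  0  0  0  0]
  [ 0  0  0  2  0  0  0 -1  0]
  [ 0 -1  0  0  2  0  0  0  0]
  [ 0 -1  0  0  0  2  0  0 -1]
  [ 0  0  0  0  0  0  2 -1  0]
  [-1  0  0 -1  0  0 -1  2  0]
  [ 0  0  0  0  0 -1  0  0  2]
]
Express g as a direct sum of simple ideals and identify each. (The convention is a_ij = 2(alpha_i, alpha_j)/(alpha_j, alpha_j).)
D4 + D5

The diagram associated to this matrix has two connected components: the simple roots {alpha_1, alpha_4, alpha_7, alpha_8} form a chain of 2 nodes with a fork of two nodes at one end (D_4), and {alpha_2, alpha_3, alpha_5, alpha_6, alpha_9} form a chain of 3 nodes with a fork of two nodes at one end (D_5). A semisimple Lie algebra decomposes uniquely as the direct sum of simple ideals, one per connected component of its Dynkin diagram, so g ≅ D_4 ⊕ D_5 (dimension 28 + 45 = 73).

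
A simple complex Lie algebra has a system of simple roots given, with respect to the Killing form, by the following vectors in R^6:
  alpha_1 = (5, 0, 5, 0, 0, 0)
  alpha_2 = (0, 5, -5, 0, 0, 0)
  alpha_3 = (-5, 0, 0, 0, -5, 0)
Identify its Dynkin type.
type A_3

Compute the Cartan integers a_ij = 2(alpha_i, alpha_j)/(alpha_j, alpha_j); the resulting 3x3 Cartan matrix is
[[2, -1, -1], [-1, 2, 0], [-1, 0, 2]].
All simple roots have the same length, so the diagram is simply laced. The associated Dynkin diagram is a chain of 3 nodes with single edges (A_3), so the type is A_3 (the algebra sl(4)).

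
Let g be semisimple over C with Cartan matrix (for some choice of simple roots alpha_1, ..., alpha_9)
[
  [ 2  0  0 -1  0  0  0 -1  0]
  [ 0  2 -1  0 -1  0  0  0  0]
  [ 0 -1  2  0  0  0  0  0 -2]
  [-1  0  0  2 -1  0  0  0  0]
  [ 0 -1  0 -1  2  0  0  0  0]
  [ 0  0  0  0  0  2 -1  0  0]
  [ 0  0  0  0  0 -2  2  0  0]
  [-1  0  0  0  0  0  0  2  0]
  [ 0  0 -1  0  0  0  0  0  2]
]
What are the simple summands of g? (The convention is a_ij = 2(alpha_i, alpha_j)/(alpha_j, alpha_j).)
type B_2 + type B_7

The diagram associated to this matrix has two connected components: the simple roots {alpha_6, alpha_7} form a chain of 2 nodes with a double edge at one end; the terminal node there is the unique short simple root (B_2), and {alpha_1, alpha_2, alpha_3, alpha_4, alpha_5, alpha_8, alpha_9} form a chain of 7 nodes with a double edge at one end; the terminal node there is the unique short simple root (B_7). A semisimple Lie algebra decomposes uniquely as the direct sum of simple ideals, one per connected component of its Dynkin diagram, so g ≅ B_2 ⊕ B_7 (dimension 10 + 105 = 115).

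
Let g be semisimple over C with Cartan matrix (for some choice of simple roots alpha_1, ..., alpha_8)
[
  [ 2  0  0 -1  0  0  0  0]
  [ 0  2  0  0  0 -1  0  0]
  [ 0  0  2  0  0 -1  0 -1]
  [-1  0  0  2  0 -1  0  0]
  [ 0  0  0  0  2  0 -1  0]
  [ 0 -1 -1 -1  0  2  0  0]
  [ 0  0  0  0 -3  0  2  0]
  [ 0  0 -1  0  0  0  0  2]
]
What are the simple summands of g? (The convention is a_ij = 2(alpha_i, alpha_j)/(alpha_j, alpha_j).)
The diagram associated to this matrix has two connected components: the simple roots {alpha_1, alpha_2, alpha_3, alpha_4, alpha_6, alpha_8} form a chain of 5 nodes with one extra node attached to the third node from one end (E_6), and {alpha_5, alpha_7} form two nodes joined by a triple edge (G_2). A semisimple Lie algebra decomposes uniquely as the direct sum of simple ideals, one per connected component of its Dynkin diagram, so g ≅ E_6 ⊕ G_2 (dimension 78 + 14 = 92).

E_6 ⊕ G_2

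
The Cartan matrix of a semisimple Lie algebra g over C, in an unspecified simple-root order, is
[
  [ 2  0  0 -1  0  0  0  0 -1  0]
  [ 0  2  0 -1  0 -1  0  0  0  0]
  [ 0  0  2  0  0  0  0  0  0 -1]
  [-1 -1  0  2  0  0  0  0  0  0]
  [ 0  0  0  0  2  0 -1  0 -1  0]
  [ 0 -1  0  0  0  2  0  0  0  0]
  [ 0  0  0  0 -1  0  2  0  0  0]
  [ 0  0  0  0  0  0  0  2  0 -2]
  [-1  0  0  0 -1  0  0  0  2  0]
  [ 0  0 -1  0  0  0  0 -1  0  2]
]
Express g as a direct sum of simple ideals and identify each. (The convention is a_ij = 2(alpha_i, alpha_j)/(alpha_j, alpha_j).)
The diagram associated to this matrix has two connected components: the simple roots {alpha_1, alpha_2, alpha_4, alpha_5, alpha_6, alpha_7, alpha_9} form a chain of 7 nodes with single edges (A_7), and {alpha_3, alpha_8, alpha_10} form a chain of 3 nodes with a double edge at one end; the terminal node there is the unique long simple root (C_3). A semisimple Lie algebra decomposes uniquely as the direct sum of simple ideals, one per connected component of its Dynkin diagram, so g ≅ A_7 ⊕ C_3 (dimension 63 + 21 = 84).

A_7 + C_3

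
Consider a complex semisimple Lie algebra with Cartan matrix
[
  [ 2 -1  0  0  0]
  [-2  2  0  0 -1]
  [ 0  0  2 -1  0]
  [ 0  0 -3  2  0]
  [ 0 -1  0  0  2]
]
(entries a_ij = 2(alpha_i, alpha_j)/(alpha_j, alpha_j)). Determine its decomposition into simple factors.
B_3 + G_2

The diagram associated to this matrix has two connected components: the simple roots {alpha_1, alpha_2, alpha_5} form a chain of 3 nodes with a double edge at one end; the terminal node there is the unique short simple root (B_3), and {alpha_3, alpha_4} form two nodes joined by a triple edge (G_2). A semisimple Lie algebra decomposes uniquely as the direct sum of simple ideals, one per connected component of its Dynkin diagram, so g ≅ B_3 ⊕ G_2 (dimension 21 + 14 = 35).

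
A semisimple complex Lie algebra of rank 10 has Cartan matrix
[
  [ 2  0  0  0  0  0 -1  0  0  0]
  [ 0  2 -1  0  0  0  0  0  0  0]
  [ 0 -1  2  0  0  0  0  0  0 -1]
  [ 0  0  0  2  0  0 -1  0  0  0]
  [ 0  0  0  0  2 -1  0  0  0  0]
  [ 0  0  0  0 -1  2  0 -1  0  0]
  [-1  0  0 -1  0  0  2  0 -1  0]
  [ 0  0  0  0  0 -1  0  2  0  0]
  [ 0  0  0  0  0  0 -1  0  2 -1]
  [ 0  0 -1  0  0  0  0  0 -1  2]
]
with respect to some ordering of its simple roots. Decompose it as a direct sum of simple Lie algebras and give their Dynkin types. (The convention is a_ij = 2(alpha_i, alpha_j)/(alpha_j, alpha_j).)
The diagram associated to this matrix has two connected components: the simple roots {alpha_5, alpha_6, alpha_8} form a chain of 3 nodes with single edges (A_3), and {alpha_1, alpha_2, alpha_3, alpha_4, alpha_7, alpha_9, alpha_10} form a chain of 5 nodes with a fork of two nodes at one end (D_7). A semisimple Lie algebra decomposes uniquely as the direct sum of simple ideals, one per connected component of its Dynkin diagram, so g ≅ A_3 ⊕ D_7 (dimension 15 + 91 = 106).

A3 + D7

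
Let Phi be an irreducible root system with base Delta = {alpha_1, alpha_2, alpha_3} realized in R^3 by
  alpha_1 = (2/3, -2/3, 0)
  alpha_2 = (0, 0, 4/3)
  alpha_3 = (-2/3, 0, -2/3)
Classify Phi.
Compute the Cartan integers a_ij = 2(alpha_i, alpha_j)/(alpha_j, alpha_j); the resulting 3x3 Cartan matrix is
[[2, 0, -1], [0, 2, -2], [-1, -1, 2]].
The roots have two lengths (squared-length ratio 2:1); the short ones are alpha_{1,3}. The associated Dynkin diagram is a chain of 3 nodes with a double edge at one end; the terminal node there is the unique long simple root (C_3), so the type is C_3 (the algebra sp(6)).

C_3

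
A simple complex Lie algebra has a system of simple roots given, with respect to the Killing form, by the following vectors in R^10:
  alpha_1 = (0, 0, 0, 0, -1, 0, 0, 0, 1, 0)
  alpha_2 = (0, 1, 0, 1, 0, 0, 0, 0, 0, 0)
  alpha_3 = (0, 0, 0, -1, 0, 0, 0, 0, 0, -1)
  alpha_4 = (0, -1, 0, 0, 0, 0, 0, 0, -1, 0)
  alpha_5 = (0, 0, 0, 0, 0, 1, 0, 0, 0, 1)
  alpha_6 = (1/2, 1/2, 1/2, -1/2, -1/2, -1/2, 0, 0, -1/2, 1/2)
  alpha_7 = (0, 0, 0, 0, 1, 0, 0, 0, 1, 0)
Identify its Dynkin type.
Compute the Cartan integers a_ij = 2(alpha_i, alpha_j)/(alpha_j, alpha_j); the resulting 7x7 Cartan matrix is
[[2, 0, 0, -1, 0, 0, 0], [0, 2, -1, -1, 0, 0, 0], [0, -1, 2, 0, -1, 0, 0], [-1, -1, 0, 2, 0, 0, -1], [0, 0, -1, 0, 2, 0, 0], [0, 0, 0, 0, 0, 2, -1], [0, 0, 0, -1, 0, -1, 2]].
All simple roots have the same length, so the diagram is simply laced. The associated Dynkin diagram is a chain of 6 nodes with one extra node attached to the third node from one end (E_7), so the type is E_7.

type E_7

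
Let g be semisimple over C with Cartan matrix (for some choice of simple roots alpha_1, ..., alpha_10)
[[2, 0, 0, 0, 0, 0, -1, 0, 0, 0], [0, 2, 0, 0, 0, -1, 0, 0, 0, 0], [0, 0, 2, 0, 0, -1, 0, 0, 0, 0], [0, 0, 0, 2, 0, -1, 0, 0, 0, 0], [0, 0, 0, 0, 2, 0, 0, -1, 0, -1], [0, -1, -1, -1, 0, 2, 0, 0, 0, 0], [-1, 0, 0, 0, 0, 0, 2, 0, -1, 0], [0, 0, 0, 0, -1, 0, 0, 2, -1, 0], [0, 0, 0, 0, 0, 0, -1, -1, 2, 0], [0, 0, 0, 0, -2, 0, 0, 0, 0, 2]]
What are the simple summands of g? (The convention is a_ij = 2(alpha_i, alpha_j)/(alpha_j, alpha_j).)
C_6 + D_4

The diagram associated to this matrix has two connected components: the simple roots {alpha_1, alpha_5, alpha_7, alpha_8, alpha_9, alpha_10} form a chain of 6 nodes with a double edge at one end; the terminal node there is the unique long simple root (C_6), and {alpha_2, alpha_3, alpha_4, alpha_6} form a chain of 2 nodes with a fork of two nodes at one end (D_4). A semisimple Lie algebra decomposes uniquely as the direct sum of simple ideals, one per connected component of its Dynkin diagram, so g ≅ C_6 ⊕ D_4 (dimension 78 + 28 = 106).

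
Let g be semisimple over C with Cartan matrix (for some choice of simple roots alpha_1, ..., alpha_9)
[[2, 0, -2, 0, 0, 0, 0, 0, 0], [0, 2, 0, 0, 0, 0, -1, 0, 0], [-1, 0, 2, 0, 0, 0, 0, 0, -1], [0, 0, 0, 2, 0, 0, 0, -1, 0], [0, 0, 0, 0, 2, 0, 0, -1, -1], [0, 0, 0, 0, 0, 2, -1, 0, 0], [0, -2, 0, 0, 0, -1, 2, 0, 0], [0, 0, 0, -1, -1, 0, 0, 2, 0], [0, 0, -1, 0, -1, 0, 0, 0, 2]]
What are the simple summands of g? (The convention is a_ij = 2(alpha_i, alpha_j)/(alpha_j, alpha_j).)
B3 ⊕ C6

The diagram associated to this matrix has two connected components: the simple roots {alpha_2, alpha_6, alpha_7} form a chain of 3 nodes with a double edge at one end; the terminal node there is the unique short simple root (B_3), and {alpha_1, alpha_3, alpha_4, alpha_5, alpha_8, alpha_9} form a chain of 6 nodes with a double edge at one end; the terminal node there is the unique long simple root (C_6). A semisimple Lie algebra decomposes uniquely as the direct sum of simple ideals, one per connected component of its Dynkin diagram, so g ≅ B_3 ⊕ C_6 (dimension 21 + 78 = 99).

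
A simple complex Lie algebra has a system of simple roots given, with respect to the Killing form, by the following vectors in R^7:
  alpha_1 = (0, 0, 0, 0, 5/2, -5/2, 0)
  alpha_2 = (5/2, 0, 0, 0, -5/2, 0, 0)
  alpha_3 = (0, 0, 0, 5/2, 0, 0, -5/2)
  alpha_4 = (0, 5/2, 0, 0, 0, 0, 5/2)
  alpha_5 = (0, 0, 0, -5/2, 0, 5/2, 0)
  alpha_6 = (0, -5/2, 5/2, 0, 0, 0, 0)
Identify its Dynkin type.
Compute the Cartan integers a_ij = 2(alpha_i, alpha_j)/(alpha_j, alpha_j); the resulting 6x6 Cartan matrix is
[[2, -1, 0, 0, -1, 0], [-1, 2, 0, 0, 0, 0], [0, 0, 2, -1, -1, 0], [0, 0, -1, 2, 0, -1], [-1, 0, -1, 0, 2, 0], [0, 0, 0, -1, 0, 2]].
All simple roots have the same length, so the diagram is simply laced. The associated Dynkin diagram is a chain of 6 nodes with single edges (A_6), so the type is A_6 (the algebra sl(7)).

A_6 (sl(7))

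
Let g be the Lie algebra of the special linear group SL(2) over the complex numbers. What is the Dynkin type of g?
A_1

This is sl(2), which has dimension 2^2 - 1 = 3 and rank 2 - 1 = 1 (a Cartan subalgebra is the diagonal traceless matrices). In the classification of classical Lie algebras, the special linear algebra sl(n+1) has type A_n; here n = 1, so the Dynkin diagram is a chain of 1 nodes with single edges (A_1). Hence the type is A_1.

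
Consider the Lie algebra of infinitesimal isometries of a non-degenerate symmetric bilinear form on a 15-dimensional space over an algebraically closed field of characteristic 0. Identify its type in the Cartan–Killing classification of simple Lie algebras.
This is so(15) with 15 odd, which has dimension 15(15-1)/2 = 105 and rank (15-1)/2 = 7. In the classification of classical Lie algebras, the orthogonal algebra so(2n+1) in an odd number of variables has type B_n; here n = 7, so the Dynkin diagram is a chain of 7 nodes with a double edge at one end; the terminal node there is the unique short simple root (B_7). Hence the type is B_7.

B_7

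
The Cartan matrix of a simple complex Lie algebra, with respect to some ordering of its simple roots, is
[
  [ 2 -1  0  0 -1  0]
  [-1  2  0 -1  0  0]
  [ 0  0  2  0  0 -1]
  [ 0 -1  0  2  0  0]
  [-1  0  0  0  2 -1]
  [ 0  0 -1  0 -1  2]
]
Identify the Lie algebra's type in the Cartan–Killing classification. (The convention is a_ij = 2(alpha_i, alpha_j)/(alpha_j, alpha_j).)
The matrix has rank 6 with 2's on the diagonal. Reading the off-diagonal entries as Dynkin edges (a single edge where a_ij = a_ji = -1; a double or triple edge where a_ij * a_ji = 2 or 3), the diagram is a chain of 6 nodes with single edges (A_6). One simple-root ordering that puts it in standard form is (alpha_3, alpha_6, alpha_5, alpha_1, alpha_2, alpha_4). So the algebra is type A_6, i.e. sl(7).

type A_6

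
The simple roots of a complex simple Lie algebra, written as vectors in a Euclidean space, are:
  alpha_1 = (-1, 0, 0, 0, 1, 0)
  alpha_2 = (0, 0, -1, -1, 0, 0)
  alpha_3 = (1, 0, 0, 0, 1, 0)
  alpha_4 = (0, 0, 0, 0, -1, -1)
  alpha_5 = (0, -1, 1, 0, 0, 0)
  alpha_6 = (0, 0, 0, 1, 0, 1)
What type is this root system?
D6

Compute the Cartan integers a_ij = 2(alpha_i, alpha_j)/(alpha_j, alpha_j); the resulting 6x6 Cartan matrix is
[[2, 0, 0, -1, 0, 0], [0, 2, 0, 0, -1, -1], [0, 0, 2, -1, 0, 0], [-1, 0, -1, 2, 0, -1], [0, -1, 0, 0, 2, 0], [0, -1, 0, -1, 0, 2]].
All simple roots have the same length, so the diagram is simply laced. The associated Dynkin diagram is a chain of 4 nodes with a fork of two nodes at one end (D_6), so the type is D_6 (the algebra so(12)).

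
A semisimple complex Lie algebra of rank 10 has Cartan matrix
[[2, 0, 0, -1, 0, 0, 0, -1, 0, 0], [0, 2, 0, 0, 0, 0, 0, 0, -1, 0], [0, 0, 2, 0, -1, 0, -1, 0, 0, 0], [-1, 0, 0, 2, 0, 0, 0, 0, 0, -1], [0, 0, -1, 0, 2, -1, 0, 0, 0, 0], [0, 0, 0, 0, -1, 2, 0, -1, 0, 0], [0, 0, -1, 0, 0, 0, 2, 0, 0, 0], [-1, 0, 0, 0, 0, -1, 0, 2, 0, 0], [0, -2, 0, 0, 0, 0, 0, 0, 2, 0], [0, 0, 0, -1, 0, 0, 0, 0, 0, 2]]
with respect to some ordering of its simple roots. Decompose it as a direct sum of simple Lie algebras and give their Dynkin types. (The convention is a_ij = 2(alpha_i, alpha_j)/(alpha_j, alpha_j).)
The diagram associated to this matrix has two connected components: the simple roots {alpha_1, alpha_3, alpha_4, alpha_5, alpha_6, alpha_7, alpha_8, alpha_10} form a chain of 8 nodes with single edges (A_8), and {alpha_2, alpha_9} form a chain of 2 nodes with a double edge at one end; the terminal node there is the unique short simple root (B_2). A semisimple Lie algebra decomposes uniquely as the direct sum of simple ideals, one per connected component of its Dynkin diagram, so g ≅ A_8 ⊕ B_2 (dimension 80 + 10 = 90).

A8 + B2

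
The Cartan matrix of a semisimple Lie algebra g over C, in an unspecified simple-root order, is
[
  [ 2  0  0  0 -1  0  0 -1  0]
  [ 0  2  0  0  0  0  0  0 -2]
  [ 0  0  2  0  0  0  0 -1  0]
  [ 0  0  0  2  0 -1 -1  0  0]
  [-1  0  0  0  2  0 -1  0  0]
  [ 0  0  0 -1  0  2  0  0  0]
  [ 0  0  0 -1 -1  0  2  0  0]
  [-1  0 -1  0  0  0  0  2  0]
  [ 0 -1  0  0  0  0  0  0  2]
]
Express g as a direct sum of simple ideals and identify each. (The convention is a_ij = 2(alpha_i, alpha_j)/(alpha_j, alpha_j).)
type A_7 ⊕ type B_2

The diagram associated to this matrix has two connected components: the simple roots {alpha_1, alpha_3, alpha_4, alpha_5, alpha_6, alpha_7, alpha_8} form a chain of 7 nodes with single edges (A_7), and {alpha_2, alpha_9} form a chain of 2 nodes with a double edge at one end; the terminal node there is the unique short simple root (B_2). A semisimple Lie algebra decomposes uniquely as the direct sum of simple ideals, one per connected component of its Dynkin diagram, so g ≅ A_7 ⊕ B_2 (dimension 63 + 10 = 73).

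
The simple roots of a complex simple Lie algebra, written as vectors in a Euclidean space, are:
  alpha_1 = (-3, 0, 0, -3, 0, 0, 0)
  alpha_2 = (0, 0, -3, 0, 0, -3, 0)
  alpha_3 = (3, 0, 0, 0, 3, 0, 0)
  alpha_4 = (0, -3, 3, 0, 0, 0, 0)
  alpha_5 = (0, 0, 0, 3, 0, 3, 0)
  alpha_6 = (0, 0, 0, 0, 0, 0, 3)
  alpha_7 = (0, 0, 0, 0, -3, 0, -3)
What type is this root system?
B_7

Compute the Cartan integers a_ij = 2(alpha_i, alpha_j)/(alpha_j, alpha_j); the resulting 7x7 Cartan matrix is
[[2, 0, -1, 0, -1, 0, 0], [0, 2, 0, -1, -1, 0, 0], [-1, 0, 2, 0, 0, 0, -1], [0, -1, 0, 2, 0, 0, 0], [-1, -1, 0, 0, 2, 0, 0], [0, 0, 0, 0, 0, 2, -1], [0, 0, -1, 0, 0, -2, 2]].
The roots have two lengths (squared-length ratio 2:1); the short ones are alpha_{6}. The associated Dynkin diagram is a chain of 7 nodes with a double edge at one end; the terminal node there is the unique short simple root (B_7), so the type is B_7 (the algebra so(15)).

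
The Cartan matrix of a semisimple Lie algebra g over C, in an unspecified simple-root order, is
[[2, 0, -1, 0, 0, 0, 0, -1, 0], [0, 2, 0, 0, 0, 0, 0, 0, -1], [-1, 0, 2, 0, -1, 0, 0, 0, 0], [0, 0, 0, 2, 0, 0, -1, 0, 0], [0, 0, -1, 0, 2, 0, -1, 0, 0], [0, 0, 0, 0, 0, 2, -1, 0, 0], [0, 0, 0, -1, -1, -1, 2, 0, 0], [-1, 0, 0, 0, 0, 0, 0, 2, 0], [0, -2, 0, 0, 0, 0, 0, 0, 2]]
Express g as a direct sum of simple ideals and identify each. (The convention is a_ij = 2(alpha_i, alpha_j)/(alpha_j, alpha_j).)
The diagram associated to this matrix has two connected components: the simple roots {alpha_2, alpha_9} form a chain of 2 nodes with a double edge at one end; the terminal node there is the unique short simple root (B_2), and {alpha_1, alpha_3, alpha_4, alpha_5, alpha_6, alpha_7, alpha_8} form a chain of 5 nodes with a fork of two nodes at one end (D_7). A semisimple Lie algebra decomposes uniquely as the direct sum of simple ideals, one per connected component of its Dynkin diagram, so g ≅ B_2 ⊕ D_7 (dimension 10 + 91 = 101).

B_2 (so(5)) + D_7 (so(14))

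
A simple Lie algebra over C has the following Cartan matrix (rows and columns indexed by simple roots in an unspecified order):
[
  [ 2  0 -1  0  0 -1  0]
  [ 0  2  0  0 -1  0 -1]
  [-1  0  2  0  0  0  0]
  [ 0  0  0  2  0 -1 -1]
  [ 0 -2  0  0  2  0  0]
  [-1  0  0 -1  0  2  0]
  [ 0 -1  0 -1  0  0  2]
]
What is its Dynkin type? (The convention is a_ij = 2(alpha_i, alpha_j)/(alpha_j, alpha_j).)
The matrix has rank 7 with 2's on the diagonal. Reading the off-diagonal entries as Dynkin edges (a single edge where a_ij = a_ji = -1; a double or triple edge where a_ij * a_ji = 2 or 3), the diagram is a chain of 7 nodes with a double edge at one end; the terminal node there is the unique long simple root (C_7). One simple-root ordering that puts it in standard form is (alpha_3, alpha_1, alpha_6, alpha_4, alpha_7, alpha_2, alpha_5). So the algebra is type C_7, i.e. sp(14).

type C_7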